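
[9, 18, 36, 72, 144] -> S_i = 9*2^i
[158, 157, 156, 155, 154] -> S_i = 158 + -1*i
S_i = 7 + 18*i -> [7, 25, 43, 61, 79]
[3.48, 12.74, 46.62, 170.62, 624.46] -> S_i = 3.48*3.66^i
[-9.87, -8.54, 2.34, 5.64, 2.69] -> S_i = Random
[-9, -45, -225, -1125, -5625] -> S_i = -9*5^i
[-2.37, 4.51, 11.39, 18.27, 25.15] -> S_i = -2.37 + 6.88*i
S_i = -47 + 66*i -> [-47, 19, 85, 151, 217]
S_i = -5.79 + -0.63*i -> [-5.79, -6.42, -7.05, -7.68, -8.31]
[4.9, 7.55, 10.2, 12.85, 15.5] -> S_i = 4.90 + 2.65*i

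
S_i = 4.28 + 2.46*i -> [4.28, 6.74, 9.2, 11.66, 14.12]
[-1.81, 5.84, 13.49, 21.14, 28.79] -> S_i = -1.81 + 7.65*i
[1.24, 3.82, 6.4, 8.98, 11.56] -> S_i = 1.24 + 2.58*i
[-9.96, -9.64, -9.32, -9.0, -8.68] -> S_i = -9.96 + 0.32*i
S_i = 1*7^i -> [1, 7, 49, 343, 2401]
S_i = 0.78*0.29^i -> [0.78, 0.23, 0.07, 0.02, 0.01]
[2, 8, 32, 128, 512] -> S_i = 2*4^i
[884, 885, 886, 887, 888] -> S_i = 884 + 1*i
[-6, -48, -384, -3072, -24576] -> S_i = -6*8^i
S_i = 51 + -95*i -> [51, -44, -139, -234, -329]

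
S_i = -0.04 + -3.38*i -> [-0.04, -3.42, -6.8, -10.18, -13.56]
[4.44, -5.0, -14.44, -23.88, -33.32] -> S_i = 4.44 + -9.44*i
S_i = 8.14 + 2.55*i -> [8.14, 10.69, 13.24, 15.79, 18.34]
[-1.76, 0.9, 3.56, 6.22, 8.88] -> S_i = -1.76 + 2.66*i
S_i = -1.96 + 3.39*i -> [-1.96, 1.43, 4.82, 8.21, 11.6]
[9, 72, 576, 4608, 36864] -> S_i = 9*8^i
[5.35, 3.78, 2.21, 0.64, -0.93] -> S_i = 5.35 + -1.57*i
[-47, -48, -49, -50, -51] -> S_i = -47 + -1*i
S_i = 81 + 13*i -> [81, 94, 107, 120, 133]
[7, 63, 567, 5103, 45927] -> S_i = 7*9^i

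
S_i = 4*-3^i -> [4, -12, 36, -108, 324]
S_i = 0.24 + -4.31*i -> [0.24, -4.07, -8.38, -12.69, -17.0]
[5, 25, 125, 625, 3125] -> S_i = 5*5^i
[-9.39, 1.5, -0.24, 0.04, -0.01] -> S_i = -9.39*(-0.16)^i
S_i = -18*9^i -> [-18, -162, -1458, -13122, -118098]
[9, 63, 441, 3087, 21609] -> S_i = 9*7^i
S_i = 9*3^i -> [9, 27, 81, 243, 729]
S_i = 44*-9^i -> [44, -396, 3564, -32076, 288684]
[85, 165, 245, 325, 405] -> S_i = 85 + 80*i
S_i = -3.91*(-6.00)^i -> [-3.91, 23.46, -140.76, 844.56, -5067.36]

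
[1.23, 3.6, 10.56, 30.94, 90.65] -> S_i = 1.23*2.93^i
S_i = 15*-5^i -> [15, -75, 375, -1875, 9375]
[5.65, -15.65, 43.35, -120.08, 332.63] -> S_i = 5.65*(-2.77)^i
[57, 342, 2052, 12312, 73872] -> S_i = 57*6^i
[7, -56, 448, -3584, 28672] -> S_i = 7*-8^i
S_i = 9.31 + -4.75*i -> [9.31, 4.56, -0.19, -4.94, -9.69]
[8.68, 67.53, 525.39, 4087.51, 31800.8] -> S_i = 8.68*7.78^i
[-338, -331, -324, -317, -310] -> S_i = -338 + 7*i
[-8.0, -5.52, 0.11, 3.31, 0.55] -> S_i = Random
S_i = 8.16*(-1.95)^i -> [8.16, -15.91, 31.03, -60.51, 117.99]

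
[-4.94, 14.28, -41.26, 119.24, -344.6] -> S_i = -4.94*(-2.89)^i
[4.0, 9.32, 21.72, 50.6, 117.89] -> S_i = 4.00*2.33^i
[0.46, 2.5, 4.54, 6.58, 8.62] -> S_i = 0.46 + 2.04*i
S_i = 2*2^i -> [2, 4, 8, 16, 32]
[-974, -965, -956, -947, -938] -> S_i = -974 + 9*i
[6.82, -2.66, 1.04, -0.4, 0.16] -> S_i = 6.82*(-0.39)^i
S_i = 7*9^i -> [7, 63, 567, 5103, 45927]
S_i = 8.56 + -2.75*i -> [8.56, 5.81, 3.06, 0.31, -2.44]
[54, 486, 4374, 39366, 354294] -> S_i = 54*9^i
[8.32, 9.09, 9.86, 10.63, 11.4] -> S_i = 8.32 + 0.77*i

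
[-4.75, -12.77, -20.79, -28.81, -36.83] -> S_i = -4.75 + -8.02*i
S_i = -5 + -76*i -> [-5, -81, -157, -233, -309]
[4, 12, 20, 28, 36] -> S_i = 4 + 8*i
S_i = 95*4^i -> [95, 380, 1520, 6080, 24320]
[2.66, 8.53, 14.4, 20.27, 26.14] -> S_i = 2.66 + 5.87*i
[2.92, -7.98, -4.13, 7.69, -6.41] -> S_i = Random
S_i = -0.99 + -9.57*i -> [-0.99, -10.56, -20.13, -29.7, -39.27]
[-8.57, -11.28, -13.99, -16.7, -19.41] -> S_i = -8.57 + -2.71*i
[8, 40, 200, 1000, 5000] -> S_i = 8*5^i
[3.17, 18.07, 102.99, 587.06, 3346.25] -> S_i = 3.17*5.70^i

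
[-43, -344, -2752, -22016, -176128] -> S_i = -43*8^i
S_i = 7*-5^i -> [7, -35, 175, -875, 4375]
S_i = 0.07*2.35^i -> [0.07, 0.16, 0.39, 0.91, 2.13]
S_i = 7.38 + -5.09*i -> [7.38, 2.29, -2.8, -7.89, -12.98]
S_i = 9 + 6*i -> [9, 15, 21, 27, 33]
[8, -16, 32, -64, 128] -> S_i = 8*-2^i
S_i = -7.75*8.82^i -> [-7.75, -68.36, -602.89, -5317.5, -46900.35]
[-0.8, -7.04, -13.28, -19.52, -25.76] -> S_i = -0.80 + -6.24*i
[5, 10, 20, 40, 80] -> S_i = 5*2^i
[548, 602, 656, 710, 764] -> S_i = 548 + 54*i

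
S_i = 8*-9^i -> [8, -72, 648, -5832, 52488]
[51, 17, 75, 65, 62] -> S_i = Random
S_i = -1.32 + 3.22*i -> [-1.32, 1.9, 5.12, 8.34, 11.56]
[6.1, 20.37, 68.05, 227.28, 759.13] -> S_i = 6.10*3.34^i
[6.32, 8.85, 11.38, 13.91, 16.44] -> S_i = 6.32 + 2.53*i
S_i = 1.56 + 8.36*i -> [1.56, 9.92, 18.28, 26.64, 35.0]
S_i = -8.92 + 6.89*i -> [-8.92, -2.03, 4.86, 11.75, 18.64]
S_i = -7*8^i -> [-7, -56, -448, -3584, -28672]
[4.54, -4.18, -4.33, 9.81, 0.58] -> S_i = Random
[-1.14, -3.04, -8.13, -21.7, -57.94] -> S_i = -1.14*2.67^i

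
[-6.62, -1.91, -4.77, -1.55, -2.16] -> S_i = Random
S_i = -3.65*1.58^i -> [-3.65, -5.77, -9.11, -14.4, -22.75]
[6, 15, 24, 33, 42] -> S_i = 6 + 9*i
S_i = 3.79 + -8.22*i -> [3.79, -4.43, -12.65, -20.87, -29.09]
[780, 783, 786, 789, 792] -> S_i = 780 + 3*i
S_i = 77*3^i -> [77, 231, 693, 2079, 6237]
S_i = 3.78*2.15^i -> [3.78, 8.13, 17.47, 37.57, 80.77]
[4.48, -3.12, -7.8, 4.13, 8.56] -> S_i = Random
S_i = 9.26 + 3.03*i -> [9.26, 12.29, 15.32, 18.35, 21.38]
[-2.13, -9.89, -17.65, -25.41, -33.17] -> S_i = -2.13 + -7.76*i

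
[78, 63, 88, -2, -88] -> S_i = Random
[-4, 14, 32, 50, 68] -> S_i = -4 + 18*i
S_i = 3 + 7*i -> [3, 10, 17, 24, 31]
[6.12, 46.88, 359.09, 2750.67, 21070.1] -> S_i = 6.12*7.66^i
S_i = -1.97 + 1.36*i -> [-1.97, -0.61, 0.75, 2.11, 3.47]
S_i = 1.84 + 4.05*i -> [1.84, 5.89, 9.94, 13.99, 18.04]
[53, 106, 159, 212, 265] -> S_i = 53 + 53*i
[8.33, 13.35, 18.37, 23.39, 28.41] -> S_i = 8.33 + 5.02*i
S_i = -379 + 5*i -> [-379, -374, -369, -364, -359]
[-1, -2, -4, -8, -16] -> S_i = -1*2^i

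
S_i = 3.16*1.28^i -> [3.16, 4.04, 5.18, 6.63, 8.48]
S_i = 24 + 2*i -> [24, 26, 28, 30, 32]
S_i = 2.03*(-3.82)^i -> [2.03, -7.75, 29.62, -113.16, 432.26]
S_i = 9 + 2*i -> [9, 11, 13, 15, 17]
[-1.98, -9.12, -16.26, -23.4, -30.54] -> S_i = -1.98 + -7.14*i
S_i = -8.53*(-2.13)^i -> [-8.53, 18.17, -38.7, 82.43, -175.58]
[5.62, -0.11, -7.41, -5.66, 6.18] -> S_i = Random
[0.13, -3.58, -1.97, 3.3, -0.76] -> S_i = Random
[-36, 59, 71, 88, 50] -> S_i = Random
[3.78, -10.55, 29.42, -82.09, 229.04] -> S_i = 3.78*(-2.79)^i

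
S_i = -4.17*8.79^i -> [-4.17, -36.65, -322.19, -2832.06, -24893.82]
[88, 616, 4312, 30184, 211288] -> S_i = 88*7^i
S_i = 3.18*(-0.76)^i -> [3.18, -2.42, 1.84, -1.4, 1.06]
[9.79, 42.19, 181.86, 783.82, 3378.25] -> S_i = 9.79*4.31^i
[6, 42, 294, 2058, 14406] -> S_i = 6*7^i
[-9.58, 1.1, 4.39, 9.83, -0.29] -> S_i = Random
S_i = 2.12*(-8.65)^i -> [2.12, -18.34, 158.62, -1372.1, 11868.62]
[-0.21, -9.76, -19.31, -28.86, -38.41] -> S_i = -0.21 + -9.55*i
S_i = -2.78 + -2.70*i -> [-2.78, -5.48, -8.18, -10.88, -13.58]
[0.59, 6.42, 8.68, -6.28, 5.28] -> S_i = Random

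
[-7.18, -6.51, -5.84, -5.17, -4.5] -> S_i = -7.18 + 0.67*i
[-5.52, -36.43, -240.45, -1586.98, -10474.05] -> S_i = -5.52*6.60^i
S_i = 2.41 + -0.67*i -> [2.41, 1.74, 1.07, 0.4, -0.27]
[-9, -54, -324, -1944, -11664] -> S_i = -9*6^i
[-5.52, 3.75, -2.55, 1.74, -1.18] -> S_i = -5.52*(-0.68)^i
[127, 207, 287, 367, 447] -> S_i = 127 + 80*i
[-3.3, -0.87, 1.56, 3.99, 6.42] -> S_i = -3.30 + 2.43*i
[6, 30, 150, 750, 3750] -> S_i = 6*5^i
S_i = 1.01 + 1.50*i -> [1.01, 2.51, 4.01, 5.51, 7.01]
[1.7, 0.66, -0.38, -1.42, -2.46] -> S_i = 1.70 + -1.04*i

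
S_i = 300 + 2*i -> [300, 302, 304, 306, 308]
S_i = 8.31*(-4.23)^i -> [8.31, -35.15, 148.69, -628.96, 2660.5]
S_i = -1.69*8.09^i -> [-1.69, -13.67, -110.61, -894.81, -7239.04]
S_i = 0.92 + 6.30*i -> [0.92, 7.22, 13.52, 19.82, 26.12]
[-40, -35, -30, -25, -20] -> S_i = -40 + 5*i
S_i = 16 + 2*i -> [16, 18, 20, 22, 24]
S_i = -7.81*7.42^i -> [-7.81, -57.95, -429.99, -3190.53, -23673.73]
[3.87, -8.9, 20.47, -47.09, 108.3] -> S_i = 3.87*(-2.30)^i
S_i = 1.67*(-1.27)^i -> [1.67, -2.12, 2.69, -3.42, 4.34]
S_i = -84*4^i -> [-84, -336, -1344, -5376, -21504]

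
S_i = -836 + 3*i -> [-836, -833, -830, -827, -824]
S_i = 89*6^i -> [89, 534, 3204, 19224, 115344]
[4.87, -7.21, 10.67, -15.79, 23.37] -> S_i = 4.87*(-1.48)^i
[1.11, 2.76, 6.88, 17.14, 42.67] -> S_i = 1.11*2.49^i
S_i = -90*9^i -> [-90, -810, -7290, -65610, -590490]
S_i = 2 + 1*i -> [2, 3, 4, 5, 6]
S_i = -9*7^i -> [-9, -63, -441, -3087, -21609]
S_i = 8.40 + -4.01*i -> [8.4, 4.39, 0.38, -3.63, -7.64]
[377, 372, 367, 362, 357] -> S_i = 377 + -5*i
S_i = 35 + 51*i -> [35, 86, 137, 188, 239]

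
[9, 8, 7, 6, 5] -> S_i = 9 + -1*i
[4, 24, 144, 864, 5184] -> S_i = 4*6^i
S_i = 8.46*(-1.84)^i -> [8.46, -15.57, 28.64, -52.7, 96.97]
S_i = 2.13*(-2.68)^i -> [2.13, -5.71, 15.3, -41.0, 109.88]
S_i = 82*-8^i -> [82, -656, 5248, -41984, 335872]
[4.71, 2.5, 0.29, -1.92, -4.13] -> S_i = 4.71 + -2.21*i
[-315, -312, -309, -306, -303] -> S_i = -315 + 3*i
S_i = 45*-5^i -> [45, -225, 1125, -5625, 28125]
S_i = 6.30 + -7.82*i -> [6.3, -1.52, -9.34, -17.16, -24.98]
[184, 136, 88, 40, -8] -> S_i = 184 + -48*i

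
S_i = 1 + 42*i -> [1, 43, 85, 127, 169]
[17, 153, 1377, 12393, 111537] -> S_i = 17*9^i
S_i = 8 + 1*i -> [8, 9, 10, 11, 12]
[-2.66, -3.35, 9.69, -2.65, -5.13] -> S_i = Random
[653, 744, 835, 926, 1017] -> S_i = 653 + 91*i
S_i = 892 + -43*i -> [892, 849, 806, 763, 720]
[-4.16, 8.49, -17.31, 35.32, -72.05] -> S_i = -4.16*(-2.04)^i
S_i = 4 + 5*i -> [4, 9, 14, 19, 24]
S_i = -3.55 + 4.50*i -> [-3.55, 0.95, 5.45, 9.95, 14.45]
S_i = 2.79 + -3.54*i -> [2.79, -0.75, -4.29, -7.83, -11.37]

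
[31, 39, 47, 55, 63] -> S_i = 31 + 8*i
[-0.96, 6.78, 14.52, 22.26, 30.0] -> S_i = -0.96 + 7.74*i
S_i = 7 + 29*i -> [7, 36, 65, 94, 123]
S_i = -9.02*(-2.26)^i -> [-9.02, 20.39, -46.07, 104.12, -235.31]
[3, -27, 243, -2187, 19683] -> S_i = 3*-9^i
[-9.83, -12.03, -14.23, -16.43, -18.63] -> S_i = -9.83 + -2.20*i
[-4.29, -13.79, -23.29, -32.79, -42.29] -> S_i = -4.29 + -9.50*i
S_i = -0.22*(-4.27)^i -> [-0.22, 0.94, -4.01, 17.13, -73.14]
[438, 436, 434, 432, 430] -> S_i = 438 + -2*i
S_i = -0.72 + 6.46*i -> [-0.72, 5.74, 12.2, 18.66, 25.12]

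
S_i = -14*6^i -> [-14, -84, -504, -3024, -18144]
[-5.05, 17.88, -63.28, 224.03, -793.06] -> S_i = -5.05*(-3.54)^i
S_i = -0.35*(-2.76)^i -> [-0.35, 0.97, -2.67, 7.36, -20.31]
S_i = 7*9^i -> [7, 63, 567, 5103, 45927]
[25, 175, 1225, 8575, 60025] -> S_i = 25*7^i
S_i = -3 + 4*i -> [-3, 1, 5, 9, 13]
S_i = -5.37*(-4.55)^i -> [-5.37, 24.43, -111.17, 505.83, -2301.55]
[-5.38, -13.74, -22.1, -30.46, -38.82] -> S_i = -5.38 + -8.36*i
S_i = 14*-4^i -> [14, -56, 224, -896, 3584]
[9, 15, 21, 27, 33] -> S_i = 9 + 6*i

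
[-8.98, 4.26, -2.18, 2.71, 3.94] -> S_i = Random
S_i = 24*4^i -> [24, 96, 384, 1536, 6144]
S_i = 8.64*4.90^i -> [8.64, 42.34, 207.45, 1016.49, 4980.79]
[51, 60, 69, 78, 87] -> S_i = 51 + 9*i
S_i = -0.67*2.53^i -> [-0.67, -1.7, -4.29, -10.85, -27.45]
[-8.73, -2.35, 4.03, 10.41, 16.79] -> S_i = -8.73 + 6.38*i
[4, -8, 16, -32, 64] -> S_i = 4*-2^i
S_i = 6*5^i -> [6, 30, 150, 750, 3750]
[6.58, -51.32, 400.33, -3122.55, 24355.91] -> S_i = 6.58*(-7.80)^i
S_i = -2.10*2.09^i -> [-2.1, -4.39, -9.17, -19.17, -40.07]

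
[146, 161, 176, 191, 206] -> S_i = 146 + 15*i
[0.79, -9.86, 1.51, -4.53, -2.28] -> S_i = Random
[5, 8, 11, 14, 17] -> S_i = 5 + 3*i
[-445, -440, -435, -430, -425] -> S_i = -445 + 5*i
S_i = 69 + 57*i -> [69, 126, 183, 240, 297]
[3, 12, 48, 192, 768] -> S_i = 3*4^i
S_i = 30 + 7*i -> [30, 37, 44, 51, 58]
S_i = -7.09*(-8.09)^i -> [-7.09, 57.36, -464.03, 3753.98, -30369.69]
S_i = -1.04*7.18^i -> [-1.04, -7.47, -53.61, -384.95, -2763.96]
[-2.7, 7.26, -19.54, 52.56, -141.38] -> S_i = -2.70*(-2.69)^i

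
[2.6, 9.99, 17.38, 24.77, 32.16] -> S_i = 2.60 + 7.39*i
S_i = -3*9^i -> [-3, -27, -243, -2187, -19683]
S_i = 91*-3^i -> [91, -273, 819, -2457, 7371]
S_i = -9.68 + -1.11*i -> [-9.68, -10.79, -11.9, -13.01, -14.12]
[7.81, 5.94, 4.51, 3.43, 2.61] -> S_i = 7.81*0.76^i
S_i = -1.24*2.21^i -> [-1.24, -2.74, -6.06, -13.38, -29.58]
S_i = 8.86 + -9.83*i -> [8.86, -0.97, -10.8, -20.63, -30.46]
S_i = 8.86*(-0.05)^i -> [8.86, -0.44, 0.02, -0.0, 0.0]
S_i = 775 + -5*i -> [775, 770, 765, 760, 755]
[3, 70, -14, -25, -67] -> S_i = Random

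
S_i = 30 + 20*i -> [30, 50, 70, 90, 110]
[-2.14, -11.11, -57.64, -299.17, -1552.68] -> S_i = -2.14*5.19^i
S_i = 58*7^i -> [58, 406, 2842, 19894, 139258]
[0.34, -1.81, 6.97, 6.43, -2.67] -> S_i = Random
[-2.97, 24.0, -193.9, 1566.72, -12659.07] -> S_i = -2.97*(-8.08)^i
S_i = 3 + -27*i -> [3, -24, -51, -78, -105]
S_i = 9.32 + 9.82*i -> [9.32, 19.14, 28.96, 38.78, 48.6]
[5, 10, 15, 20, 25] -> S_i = 5 + 5*i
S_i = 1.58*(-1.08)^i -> [1.58, -1.71, 1.84, -1.99, 2.15]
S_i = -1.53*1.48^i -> [-1.53, -2.26, -3.35, -4.96, -7.34]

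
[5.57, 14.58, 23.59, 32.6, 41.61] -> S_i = 5.57 + 9.01*i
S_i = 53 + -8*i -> [53, 45, 37, 29, 21]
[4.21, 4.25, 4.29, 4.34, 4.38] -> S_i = 4.21*1.01^i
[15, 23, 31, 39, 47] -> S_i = 15 + 8*i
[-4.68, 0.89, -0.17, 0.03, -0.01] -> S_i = -4.68*(-0.19)^i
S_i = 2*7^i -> [2, 14, 98, 686, 4802]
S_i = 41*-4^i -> [41, -164, 656, -2624, 10496]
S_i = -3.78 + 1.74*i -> [-3.78, -2.04, -0.3, 1.44, 3.18]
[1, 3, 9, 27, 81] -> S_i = 1*3^i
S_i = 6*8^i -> [6, 48, 384, 3072, 24576]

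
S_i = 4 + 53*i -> [4, 57, 110, 163, 216]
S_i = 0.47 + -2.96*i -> [0.47, -2.49, -5.45, -8.41, -11.37]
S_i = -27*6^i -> [-27, -162, -972, -5832, -34992]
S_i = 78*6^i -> [78, 468, 2808, 16848, 101088]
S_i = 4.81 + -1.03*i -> [4.81, 3.78, 2.75, 1.72, 0.69]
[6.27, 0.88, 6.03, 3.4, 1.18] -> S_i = Random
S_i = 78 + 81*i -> [78, 159, 240, 321, 402]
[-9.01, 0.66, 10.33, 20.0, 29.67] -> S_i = -9.01 + 9.67*i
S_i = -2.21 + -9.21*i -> [-2.21, -11.42, -20.63, -29.84, -39.05]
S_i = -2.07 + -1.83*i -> [-2.07, -3.9, -5.73, -7.56, -9.39]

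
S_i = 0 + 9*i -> [0, 9, 18, 27, 36]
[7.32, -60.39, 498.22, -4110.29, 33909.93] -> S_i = 7.32*(-8.25)^i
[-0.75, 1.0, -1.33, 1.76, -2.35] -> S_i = -0.75*(-1.33)^i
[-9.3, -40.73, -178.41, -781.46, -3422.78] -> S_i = -9.30*4.38^i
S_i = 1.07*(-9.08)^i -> [1.07, -9.72, 88.22, -801.02, 7273.23]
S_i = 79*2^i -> [79, 158, 316, 632, 1264]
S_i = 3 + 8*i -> [3, 11, 19, 27, 35]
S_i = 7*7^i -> [7, 49, 343, 2401, 16807]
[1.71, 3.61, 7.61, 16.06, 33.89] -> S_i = 1.71*2.11^i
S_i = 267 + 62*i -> [267, 329, 391, 453, 515]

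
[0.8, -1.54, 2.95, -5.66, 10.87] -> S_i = 0.80*(-1.92)^i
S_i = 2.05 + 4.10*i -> [2.05, 6.15, 10.25, 14.35, 18.45]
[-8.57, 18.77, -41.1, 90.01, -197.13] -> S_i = -8.57*(-2.19)^i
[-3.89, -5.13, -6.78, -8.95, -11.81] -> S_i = -3.89*1.32^i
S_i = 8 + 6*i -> [8, 14, 20, 26, 32]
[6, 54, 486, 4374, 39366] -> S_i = 6*9^i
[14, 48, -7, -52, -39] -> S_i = Random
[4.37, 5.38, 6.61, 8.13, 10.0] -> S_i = 4.37*1.23^i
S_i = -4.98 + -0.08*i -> [-4.98, -5.06, -5.14, -5.22, -5.3]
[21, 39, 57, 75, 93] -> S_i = 21 + 18*i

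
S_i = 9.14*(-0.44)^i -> [9.14, -4.02, 1.77, -0.78, 0.34]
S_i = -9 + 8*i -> [-9, -1, 7, 15, 23]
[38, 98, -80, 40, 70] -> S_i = Random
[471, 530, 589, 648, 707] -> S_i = 471 + 59*i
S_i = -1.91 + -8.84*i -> [-1.91, -10.75, -19.59, -28.43, -37.27]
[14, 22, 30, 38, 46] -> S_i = 14 + 8*i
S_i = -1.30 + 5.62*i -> [-1.3, 4.32, 9.94, 15.56, 21.18]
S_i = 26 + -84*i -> [26, -58, -142, -226, -310]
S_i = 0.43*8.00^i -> [0.43, 3.44, 27.52, 220.16, 1761.28]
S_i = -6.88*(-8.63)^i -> [-6.88, 59.37, -512.4, 4422.02, -38162.04]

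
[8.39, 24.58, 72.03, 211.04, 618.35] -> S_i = 8.39*2.93^i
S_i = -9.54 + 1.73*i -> [-9.54, -7.81, -6.08, -4.35, -2.62]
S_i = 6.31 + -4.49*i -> [6.31, 1.82, -2.67, -7.16, -11.65]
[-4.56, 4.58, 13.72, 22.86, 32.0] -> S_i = -4.56 + 9.14*i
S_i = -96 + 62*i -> [-96, -34, 28, 90, 152]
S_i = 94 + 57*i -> [94, 151, 208, 265, 322]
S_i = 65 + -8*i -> [65, 57, 49, 41, 33]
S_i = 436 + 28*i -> [436, 464, 492, 520, 548]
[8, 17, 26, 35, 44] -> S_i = 8 + 9*i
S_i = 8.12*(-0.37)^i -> [8.12, -3.0, 1.11, -0.41, 0.15]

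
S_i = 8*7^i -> [8, 56, 392, 2744, 19208]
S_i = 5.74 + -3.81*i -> [5.74, 1.93, -1.88, -5.69, -9.5]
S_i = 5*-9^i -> [5, -45, 405, -3645, 32805]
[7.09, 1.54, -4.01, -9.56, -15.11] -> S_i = 7.09 + -5.55*i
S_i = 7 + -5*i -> [7, 2, -3, -8, -13]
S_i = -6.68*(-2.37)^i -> [-6.68, 15.83, -37.52, 88.92, -210.75]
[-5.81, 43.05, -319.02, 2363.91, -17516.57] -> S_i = -5.81*(-7.41)^i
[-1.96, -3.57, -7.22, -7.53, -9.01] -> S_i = Random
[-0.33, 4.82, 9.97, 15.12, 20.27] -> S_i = -0.33 + 5.15*i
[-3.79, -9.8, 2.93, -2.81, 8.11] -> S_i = Random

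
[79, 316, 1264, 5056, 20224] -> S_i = 79*4^i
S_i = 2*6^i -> [2, 12, 72, 432, 2592]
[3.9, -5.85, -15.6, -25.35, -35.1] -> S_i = 3.90 + -9.75*i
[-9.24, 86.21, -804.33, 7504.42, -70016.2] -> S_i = -9.24*(-9.33)^i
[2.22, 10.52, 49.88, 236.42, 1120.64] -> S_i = 2.22*4.74^i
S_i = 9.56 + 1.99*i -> [9.56, 11.55, 13.54, 15.53, 17.52]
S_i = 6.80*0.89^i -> [6.8, 6.05, 5.39, 4.79, 4.27]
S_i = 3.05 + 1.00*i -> [3.05, 4.05, 5.05, 6.05, 7.05]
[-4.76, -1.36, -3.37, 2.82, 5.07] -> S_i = Random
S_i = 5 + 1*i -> [5, 6, 7, 8, 9]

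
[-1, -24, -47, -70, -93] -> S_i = -1 + -23*i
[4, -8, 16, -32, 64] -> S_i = 4*-2^i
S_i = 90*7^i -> [90, 630, 4410, 30870, 216090]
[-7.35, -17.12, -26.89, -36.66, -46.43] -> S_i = -7.35 + -9.77*i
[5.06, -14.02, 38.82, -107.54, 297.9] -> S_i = 5.06*(-2.77)^i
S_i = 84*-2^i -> [84, -168, 336, -672, 1344]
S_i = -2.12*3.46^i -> [-2.12, -7.34, -25.38, -87.81, -303.84]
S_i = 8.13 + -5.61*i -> [8.13, 2.52, -3.09, -8.7, -14.31]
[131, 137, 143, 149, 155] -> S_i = 131 + 6*i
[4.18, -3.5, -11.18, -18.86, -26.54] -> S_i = 4.18 + -7.68*i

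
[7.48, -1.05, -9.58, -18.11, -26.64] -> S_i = 7.48 + -8.53*i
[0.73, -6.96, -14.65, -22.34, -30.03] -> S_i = 0.73 + -7.69*i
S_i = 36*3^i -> [36, 108, 324, 972, 2916]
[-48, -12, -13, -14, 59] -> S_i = Random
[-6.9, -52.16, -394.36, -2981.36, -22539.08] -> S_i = -6.90*7.56^i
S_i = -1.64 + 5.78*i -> [-1.64, 4.14, 9.92, 15.7, 21.48]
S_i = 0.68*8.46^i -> [0.68, 5.75, 48.67, 411.74, 3483.3]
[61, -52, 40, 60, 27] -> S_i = Random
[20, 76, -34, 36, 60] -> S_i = Random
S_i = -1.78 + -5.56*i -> [-1.78, -7.34, -12.9, -18.46, -24.02]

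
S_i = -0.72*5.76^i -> [-0.72, -4.15, -23.89, -137.59, -792.54]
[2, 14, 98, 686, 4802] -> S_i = 2*7^i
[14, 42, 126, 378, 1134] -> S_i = 14*3^i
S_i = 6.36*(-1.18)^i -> [6.36, -7.5, 8.86, -10.45, 12.33]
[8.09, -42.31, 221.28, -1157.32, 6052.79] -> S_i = 8.09*(-5.23)^i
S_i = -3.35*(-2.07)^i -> [-3.35, 6.93, -14.35, 29.71, -61.51]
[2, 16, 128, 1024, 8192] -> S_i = 2*8^i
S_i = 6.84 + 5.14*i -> [6.84, 11.98, 17.12, 22.26, 27.4]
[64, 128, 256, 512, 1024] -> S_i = 64*2^i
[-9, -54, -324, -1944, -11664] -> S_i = -9*6^i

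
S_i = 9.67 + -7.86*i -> [9.67, 1.81, -6.05, -13.91, -21.77]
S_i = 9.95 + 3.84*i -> [9.95, 13.79, 17.63, 21.47, 25.31]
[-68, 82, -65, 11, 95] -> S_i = Random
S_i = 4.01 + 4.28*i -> [4.01, 8.29, 12.57, 16.85, 21.13]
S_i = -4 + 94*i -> [-4, 90, 184, 278, 372]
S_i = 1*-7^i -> [1, -7, 49, -343, 2401]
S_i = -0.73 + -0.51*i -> [-0.73, -1.24, -1.75, -2.26, -2.77]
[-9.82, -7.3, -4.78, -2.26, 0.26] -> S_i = -9.82 + 2.52*i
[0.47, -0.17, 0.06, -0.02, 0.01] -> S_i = 0.47*(-0.37)^i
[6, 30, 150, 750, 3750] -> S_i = 6*5^i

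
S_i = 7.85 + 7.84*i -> [7.85, 15.69, 23.53, 31.37, 39.21]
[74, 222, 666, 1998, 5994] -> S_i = 74*3^i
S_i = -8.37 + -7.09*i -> [-8.37, -15.46, -22.55, -29.64, -36.73]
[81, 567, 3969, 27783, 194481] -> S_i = 81*7^i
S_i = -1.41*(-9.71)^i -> [-1.41, 13.69, -132.94, 1290.85, -12534.18]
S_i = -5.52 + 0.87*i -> [-5.52, -4.65, -3.78, -2.91, -2.04]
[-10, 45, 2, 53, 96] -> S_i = Random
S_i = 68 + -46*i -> [68, 22, -24, -70, -116]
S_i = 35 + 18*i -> [35, 53, 71, 89, 107]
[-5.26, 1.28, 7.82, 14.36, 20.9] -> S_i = -5.26 + 6.54*i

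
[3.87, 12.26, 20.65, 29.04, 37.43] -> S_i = 3.87 + 8.39*i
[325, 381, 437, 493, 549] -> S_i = 325 + 56*i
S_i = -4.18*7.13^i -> [-4.18, -29.8, -212.5, -1515.11, -10802.75]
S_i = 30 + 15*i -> [30, 45, 60, 75, 90]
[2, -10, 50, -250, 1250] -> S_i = 2*-5^i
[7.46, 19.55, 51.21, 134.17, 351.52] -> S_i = 7.46*2.62^i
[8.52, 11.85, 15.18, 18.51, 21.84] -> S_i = 8.52 + 3.33*i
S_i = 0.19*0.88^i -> [0.19, 0.17, 0.15, 0.13, 0.11]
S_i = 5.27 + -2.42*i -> [5.27, 2.85, 0.43, -1.99, -4.41]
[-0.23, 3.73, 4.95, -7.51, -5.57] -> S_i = Random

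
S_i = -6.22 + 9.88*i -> [-6.22, 3.66, 13.54, 23.42, 33.3]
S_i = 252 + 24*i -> [252, 276, 300, 324, 348]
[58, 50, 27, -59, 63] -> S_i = Random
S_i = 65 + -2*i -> [65, 63, 61, 59, 57]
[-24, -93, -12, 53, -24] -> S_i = Random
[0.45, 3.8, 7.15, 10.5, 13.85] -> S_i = 0.45 + 3.35*i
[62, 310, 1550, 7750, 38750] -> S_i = 62*5^i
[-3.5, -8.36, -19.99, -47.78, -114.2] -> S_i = -3.50*2.39^i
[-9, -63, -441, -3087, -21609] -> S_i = -9*7^i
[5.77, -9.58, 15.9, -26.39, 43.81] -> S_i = 5.77*(-1.66)^i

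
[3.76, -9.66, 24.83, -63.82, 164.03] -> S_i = 3.76*(-2.57)^i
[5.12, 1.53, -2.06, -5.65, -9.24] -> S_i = 5.12 + -3.59*i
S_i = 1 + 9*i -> [1, 10, 19, 28, 37]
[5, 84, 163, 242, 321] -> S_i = 5 + 79*i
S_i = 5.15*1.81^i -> [5.15, 9.32, 16.87, 30.54, 55.27]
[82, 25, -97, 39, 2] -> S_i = Random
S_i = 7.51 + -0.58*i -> [7.51, 6.93, 6.35, 5.77, 5.19]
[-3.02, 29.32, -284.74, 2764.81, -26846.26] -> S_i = -3.02*(-9.71)^i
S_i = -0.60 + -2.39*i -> [-0.6, -2.99, -5.38, -7.77, -10.16]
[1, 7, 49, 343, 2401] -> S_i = 1*7^i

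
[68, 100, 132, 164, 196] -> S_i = 68 + 32*i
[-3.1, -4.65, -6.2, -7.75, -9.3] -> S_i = -3.10 + -1.55*i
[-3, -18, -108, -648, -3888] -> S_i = -3*6^i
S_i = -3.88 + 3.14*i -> [-3.88, -0.74, 2.4, 5.54, 8.68]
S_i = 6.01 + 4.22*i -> [6.01, 10.23, 14.45, 18.67, 22.89]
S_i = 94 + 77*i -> [94, 171, 248, 325, 402]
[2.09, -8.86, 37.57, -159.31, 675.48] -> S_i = 2.09*(-4.24)^i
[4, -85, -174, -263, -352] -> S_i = 4 + -89*i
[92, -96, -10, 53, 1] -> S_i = Random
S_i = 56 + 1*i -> [56, 57, 58, 59, 60]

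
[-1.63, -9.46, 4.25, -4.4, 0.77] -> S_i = Random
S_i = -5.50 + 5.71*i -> [-5.5, 0.21, 5.92, 11.63, 17.34]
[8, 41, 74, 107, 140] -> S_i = 8 + 33*i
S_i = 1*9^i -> [1, 9, 81, 729, 6561]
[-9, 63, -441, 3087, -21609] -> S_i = -9*-7^i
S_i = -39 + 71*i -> [-39, 32, 103, 174, 245]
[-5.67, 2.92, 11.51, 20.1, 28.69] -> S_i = -5.67 + 8.59*i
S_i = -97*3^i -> [-97, -291, -873, -2619, -7857]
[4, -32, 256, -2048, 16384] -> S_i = 4*-8^i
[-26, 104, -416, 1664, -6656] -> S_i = -26*-4^i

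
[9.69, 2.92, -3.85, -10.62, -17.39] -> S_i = 9.69 + -6.77*i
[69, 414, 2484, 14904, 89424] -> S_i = 69*6^i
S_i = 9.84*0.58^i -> [9.84, 5.71, 3.31, 1.92, 1.11]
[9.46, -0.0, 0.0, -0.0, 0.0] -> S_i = 9.46*-0.00^i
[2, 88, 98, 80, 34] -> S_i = Random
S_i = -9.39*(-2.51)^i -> [-9.39, 23.57, -59.16, 148.49, -372.7]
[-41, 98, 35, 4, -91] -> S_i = Random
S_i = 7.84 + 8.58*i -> [7.84, 16.42, 25.0, 33.58, 42.16]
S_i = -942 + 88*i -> [-942, -854, -766, -678, -590]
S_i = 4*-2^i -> [4, -8, 16, -32, 64]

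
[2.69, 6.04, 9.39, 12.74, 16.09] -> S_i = 2.69 + 3.35*i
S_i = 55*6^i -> [55, 330, 1980, 11880, 71280]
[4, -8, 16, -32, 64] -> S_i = 4*-2^i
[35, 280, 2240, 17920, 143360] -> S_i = 35*8^i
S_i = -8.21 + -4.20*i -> [-8.21, -12.41, -16.61, -20.81, -25.01]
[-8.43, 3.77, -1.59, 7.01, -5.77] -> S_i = Random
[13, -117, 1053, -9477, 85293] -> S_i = 13*-9^i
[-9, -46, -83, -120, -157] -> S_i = -9 + -37*i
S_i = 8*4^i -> [8, 32, 128, 512, 2048]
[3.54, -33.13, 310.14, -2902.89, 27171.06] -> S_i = 3.54*(-9.36)^i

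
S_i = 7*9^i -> [7, 63, 567, 5103, 45927]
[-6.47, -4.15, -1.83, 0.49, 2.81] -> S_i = -6.47 + 2.32*i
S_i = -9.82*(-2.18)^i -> [-9.82, 21.41, -46.67, 101.74, -221.79]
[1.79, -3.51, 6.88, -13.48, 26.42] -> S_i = 1.79*(-1.96)^i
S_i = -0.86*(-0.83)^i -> [-0.86, 0.71, -0.59, 0.49, -0.41]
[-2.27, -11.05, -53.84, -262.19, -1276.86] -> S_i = -2.27*4.87^i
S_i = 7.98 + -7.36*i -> [7.98, 0.62, -6.74, -14.1, -21.46]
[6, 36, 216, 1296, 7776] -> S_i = 6*6^i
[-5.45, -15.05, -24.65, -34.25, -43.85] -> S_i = -5.45 + -9.60*i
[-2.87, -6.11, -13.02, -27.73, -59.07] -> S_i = -2.87*2.13^i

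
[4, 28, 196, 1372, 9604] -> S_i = 4*7^i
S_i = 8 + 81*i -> [8, 89, 170, 251, 332]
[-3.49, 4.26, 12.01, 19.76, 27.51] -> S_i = -3.49 + 7.75*i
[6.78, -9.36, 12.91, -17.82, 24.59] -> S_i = 6.78*(-1.38)^i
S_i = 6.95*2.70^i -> [6.95, 18.76, 50.67, 136.8, 369.35]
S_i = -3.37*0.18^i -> [-3.37, -0.61, -0.11, -0.02, -0.0]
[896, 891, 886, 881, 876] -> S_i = 896 + -5*i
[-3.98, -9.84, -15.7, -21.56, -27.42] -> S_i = -3.98 + -5.86*i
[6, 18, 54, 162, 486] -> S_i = 6*3^i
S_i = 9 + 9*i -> [9, 18, 27, 36, 45]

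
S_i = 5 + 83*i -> [5, 88, 171, 254, 337]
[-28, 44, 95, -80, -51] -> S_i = Random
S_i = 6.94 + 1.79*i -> [6.94, 8.73, 10.52, 12.31, 14.1]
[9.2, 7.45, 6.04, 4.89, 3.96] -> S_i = 9.20*0.81^i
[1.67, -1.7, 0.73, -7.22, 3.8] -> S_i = Random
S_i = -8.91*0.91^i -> [-8.91, -8.11, -7.38, -6.71, -6.11]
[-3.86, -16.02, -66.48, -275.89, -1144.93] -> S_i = -3.86*4.15^i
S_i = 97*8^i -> [97, 776, 6208, 49664, 397312]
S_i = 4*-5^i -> [4, -20, 100, -500, 2500]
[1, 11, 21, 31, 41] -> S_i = 1 + 10*i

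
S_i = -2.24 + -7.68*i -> [-2.24, -9.92, -17.6, -25.28, -32.96]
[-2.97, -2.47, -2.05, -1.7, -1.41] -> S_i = -2.97*0.83^i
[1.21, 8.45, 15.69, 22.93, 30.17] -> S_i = 1.21 + 7.24*i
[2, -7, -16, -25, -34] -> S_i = 2 + -9*i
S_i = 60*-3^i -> [60, -180, 540, -1620, 4860]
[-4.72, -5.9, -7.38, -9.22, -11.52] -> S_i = -4.72*1.25^i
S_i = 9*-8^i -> [9, -72, 576, -4608, 36864]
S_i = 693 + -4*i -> [693, 689, 685, 681, 677]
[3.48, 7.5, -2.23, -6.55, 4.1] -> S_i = Random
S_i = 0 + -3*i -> [0, -3, -6, -9, -12]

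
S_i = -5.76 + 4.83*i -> [-5.76, -0.93, 3.9, 8.73, 13.56]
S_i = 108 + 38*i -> [108, 146, 184, 222, 260]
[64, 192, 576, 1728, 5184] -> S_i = 64*3^i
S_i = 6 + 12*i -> [6, 18, 30, 42, 54]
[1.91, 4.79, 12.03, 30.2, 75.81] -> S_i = 1.91*2.51^i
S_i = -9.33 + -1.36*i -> [-9.33, -10.69, -12.05, -13.41, -14.77]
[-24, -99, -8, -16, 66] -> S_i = Random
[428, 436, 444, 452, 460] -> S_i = 428 + 8*i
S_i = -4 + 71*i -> [-4, 67, 138, 209, 280]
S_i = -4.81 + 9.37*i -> [-4.81, 4.56, 13.93, 23.3, 32.67]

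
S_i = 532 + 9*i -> [532, 541, 550, 559, 568]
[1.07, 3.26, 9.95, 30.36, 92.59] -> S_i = 1.07*3.05^i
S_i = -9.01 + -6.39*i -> [-9.01, -15.4, -21.79, -28.18, -34.57]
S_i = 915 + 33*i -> [915, 948, 981, 1014, 1047]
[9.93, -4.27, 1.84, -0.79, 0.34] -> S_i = 9.93*(-0.43)^i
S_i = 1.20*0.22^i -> [1.2, 0.26, 0.06, 0.01, 0.0]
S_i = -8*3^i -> [-8, -24, -72, -216, -648]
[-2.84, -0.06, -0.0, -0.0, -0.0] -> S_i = -2.84*0.02^i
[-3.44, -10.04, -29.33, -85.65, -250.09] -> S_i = -3.44*2.92^i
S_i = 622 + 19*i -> [622, 641, 660, 679, 698]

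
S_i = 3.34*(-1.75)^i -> [3.34, -5.84, 10.23, -17.9, 31.33]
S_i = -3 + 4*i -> [-3, 1, 5, 9, 13]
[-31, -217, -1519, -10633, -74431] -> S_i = -31*7^i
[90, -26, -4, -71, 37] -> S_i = Random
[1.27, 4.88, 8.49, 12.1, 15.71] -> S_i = 1.27 + 3.61*i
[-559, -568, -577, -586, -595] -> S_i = -559 + -9*i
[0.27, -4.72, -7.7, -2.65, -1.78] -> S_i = Random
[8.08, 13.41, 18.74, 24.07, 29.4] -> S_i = 8.08 + 5.33*i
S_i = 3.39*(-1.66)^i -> [3.39, -5.63, 9.34, -15.51, 25.74]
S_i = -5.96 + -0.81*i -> [-5.96, -6.77, -7.58, -8.39, -9.2]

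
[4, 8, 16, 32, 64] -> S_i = 4*2^i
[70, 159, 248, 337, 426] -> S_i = 70 + 89*i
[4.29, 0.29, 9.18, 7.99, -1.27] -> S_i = Random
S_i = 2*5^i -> [2, 10, 50, 250, 1250]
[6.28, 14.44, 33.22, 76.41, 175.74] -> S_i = 6.28*2.30^i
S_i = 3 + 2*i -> [3, 5, 7, 9, 11]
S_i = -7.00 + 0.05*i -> [-7.0, -6.95, -6.9, -6.85, -6.8]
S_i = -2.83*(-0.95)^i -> [-2.83, 2.69, -2.55, 2.43, -2.31]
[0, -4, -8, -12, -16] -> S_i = 0 + -4*i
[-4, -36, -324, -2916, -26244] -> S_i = -4*9^i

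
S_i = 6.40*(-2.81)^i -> [6.4, -17.98, 50.54, -142.0, 399.03]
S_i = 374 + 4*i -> [374, 378, 382, 386, 390]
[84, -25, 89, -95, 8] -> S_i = Random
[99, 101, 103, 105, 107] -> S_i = 99 + 2*i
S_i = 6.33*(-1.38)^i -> [6.33, -8.74, 12.05, -16.64, 22.96]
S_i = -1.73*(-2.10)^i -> [-1.73, 3.63, -7.63, 16.02, -33.65]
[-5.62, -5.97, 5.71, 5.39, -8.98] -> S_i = Random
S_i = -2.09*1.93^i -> [-2.09, -4.03, -7.79, -15.03, -29.0]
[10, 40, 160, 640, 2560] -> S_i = 10*4^i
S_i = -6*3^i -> [-6, -18, -54, -162, -486]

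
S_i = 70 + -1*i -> [70, 69, 68, 67, 66]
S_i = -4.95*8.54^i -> [-4.95, -42.27, -361.01, -3083.04, -26329.14]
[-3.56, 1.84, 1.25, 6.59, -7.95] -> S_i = Random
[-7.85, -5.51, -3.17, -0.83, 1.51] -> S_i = -7.85 + 2.34*i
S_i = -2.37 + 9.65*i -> [-2.37, 7.28, 16.93, 26.58, 36.23]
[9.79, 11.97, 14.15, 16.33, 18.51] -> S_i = 9.79 + 2.18*i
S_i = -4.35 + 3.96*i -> [-4.35, -0.39, 3.57, 7.53, 11.49]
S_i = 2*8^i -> [2, 16, 128, 1024, 8192]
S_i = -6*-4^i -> [-6, 24, -96, 384, -1536]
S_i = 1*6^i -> [1, 6, 36, 216, 1296]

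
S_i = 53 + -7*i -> [53, 46, 39, 32, 25]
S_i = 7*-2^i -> [7, -14, 28, -56, 112]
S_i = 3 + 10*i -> [3, 13, 23, 33, 43]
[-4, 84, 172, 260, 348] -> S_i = -4 + 88*i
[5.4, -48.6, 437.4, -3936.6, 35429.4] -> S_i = 5.40*(-9.00)^i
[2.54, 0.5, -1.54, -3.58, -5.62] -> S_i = 2.54 + -2.04*i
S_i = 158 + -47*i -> [158, 111, 64, 17, -30]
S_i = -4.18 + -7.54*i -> [-4.18, -11.72, -19.26, -26.8, -34.34]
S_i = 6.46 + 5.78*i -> [6.46, 12.24, 18.02, 23.8, 29.58]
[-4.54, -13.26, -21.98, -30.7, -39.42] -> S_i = -4.54 + -8.72*i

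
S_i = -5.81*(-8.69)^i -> [-5.81, 50.49, -438.75, 3812.72, -33132.58]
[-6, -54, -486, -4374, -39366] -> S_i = -6*9^i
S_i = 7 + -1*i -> [7, 6, 5, 4, 3]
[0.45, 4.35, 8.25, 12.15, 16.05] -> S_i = 0.45 + 3.90*i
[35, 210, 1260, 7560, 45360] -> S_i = 35*6^i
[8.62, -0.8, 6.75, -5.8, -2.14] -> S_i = Random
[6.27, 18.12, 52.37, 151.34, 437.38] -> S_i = 6.27*2.89^i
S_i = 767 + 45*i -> [767, 812, 857, 902, 947]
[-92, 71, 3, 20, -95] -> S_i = Random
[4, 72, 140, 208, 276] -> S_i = 4 + 68*i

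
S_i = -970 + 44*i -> [-970, -926, -882, -838, -794]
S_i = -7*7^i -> [-7, -49, -343, -2401, -16807]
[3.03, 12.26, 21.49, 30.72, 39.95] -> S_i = 3.03 + 9.23*i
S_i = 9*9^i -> [9, 81, 729, 6561, 59049]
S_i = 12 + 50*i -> [12, 62, 112, 162, 212]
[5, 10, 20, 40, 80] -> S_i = 5*2^i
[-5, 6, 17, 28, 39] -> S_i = -5 + 11*i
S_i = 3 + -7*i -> [3, -4, -11, -18, -25]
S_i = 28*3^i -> [28, 84, 252, 756, 2268]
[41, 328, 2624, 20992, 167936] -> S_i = 41*8^i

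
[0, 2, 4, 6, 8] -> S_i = 0 + 2*i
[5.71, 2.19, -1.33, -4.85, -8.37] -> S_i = 5.71 + -3.52*i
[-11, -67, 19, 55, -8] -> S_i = Random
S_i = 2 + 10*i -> [2, 12, 22, 32, 42]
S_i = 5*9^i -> [5, 45, 405, 3645, 32805]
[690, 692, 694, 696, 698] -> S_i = 690 + 2*i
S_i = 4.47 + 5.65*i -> [4.47, 10.12, 15.77, 21.42, 27.07]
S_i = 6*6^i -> [6, 36, 216, 1296, 7776]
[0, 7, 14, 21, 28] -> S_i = 0 + 7*i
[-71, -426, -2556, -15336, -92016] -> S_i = -71*6^i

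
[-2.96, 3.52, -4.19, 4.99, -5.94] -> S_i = -2.96*(-1.19)^i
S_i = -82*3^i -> [-82, -246, -738, -2214, -6642]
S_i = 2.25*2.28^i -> [2.25, 5.13, 11.7, 26.67, 60.8]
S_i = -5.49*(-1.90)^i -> [-5.49, 10.43, -19.82, 37.66, -71.55]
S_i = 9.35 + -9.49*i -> [9.35, -0.14, -9.63, -19.12, -28.61]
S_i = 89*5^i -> [89, 445, 2225, 11125, 55625]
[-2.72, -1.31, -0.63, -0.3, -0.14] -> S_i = -2.72*0.48^i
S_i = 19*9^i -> [19, 171, 1539, 13851, 124659]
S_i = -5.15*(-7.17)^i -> [-5.15, 36.93, -264.76, 1898.3, -13610.81]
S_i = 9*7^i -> [9, 63, 441, 3087, 21609]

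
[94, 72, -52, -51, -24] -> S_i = Random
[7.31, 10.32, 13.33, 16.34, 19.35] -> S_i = 7.31 + 3.01*i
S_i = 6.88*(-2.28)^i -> [6.88, -15.69, 35.76, -81.54, 185.92]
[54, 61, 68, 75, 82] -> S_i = 54 + 7*i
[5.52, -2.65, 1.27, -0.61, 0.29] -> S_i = 5.52*(-0.48)^i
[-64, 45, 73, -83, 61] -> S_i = Random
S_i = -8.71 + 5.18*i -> [-8.71, -3.53, 1.65, 6.83, 12.01]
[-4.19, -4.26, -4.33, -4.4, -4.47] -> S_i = -4.19 + -0.07*i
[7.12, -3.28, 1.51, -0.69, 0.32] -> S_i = 7.12*(-0.46)^i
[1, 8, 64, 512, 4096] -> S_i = 1*8^i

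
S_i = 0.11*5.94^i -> [0.11, 0.65, 3.88, 23.05, 136.94]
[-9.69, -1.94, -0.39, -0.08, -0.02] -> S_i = -9.69*0.20^i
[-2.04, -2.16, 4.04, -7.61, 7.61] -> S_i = Random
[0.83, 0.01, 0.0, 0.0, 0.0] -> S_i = 0.83*0.01^i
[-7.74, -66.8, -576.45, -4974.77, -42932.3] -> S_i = -7.74*8.63^i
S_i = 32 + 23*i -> [32, 55, 78, 101, 124]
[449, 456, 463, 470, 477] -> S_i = 449 + 7*i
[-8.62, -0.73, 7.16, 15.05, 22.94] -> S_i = -8.62 + 7.89*i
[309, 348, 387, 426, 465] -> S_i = 309 + 39*i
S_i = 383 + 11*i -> [383, 394, 405, 416, 427]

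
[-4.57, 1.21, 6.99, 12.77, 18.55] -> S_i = -4.57 + 5.78*i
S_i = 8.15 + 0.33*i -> [8.15, 8.48, 8.81, 9.14, 9.47]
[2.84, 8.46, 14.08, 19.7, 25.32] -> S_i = 2.84 + 5.62*i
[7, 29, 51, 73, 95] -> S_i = 7 + 22*i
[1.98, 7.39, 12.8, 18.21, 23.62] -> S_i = 1.98 + 5.41*i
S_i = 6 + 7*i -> [6, 13, 20, 27, 34]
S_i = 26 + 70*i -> [26, 96, 166, 236, 306]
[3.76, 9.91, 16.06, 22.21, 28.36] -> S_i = 3.76 + 6.15*i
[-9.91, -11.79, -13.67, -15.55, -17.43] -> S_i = -9.91 + -1.88*i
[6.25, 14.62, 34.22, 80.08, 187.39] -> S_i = 6.25*2.34^i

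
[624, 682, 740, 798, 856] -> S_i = 624 + 58*i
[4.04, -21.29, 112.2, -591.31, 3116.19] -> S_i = 4.04*(-5.27)^i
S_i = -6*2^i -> [-6, -12, -24, -48, -96]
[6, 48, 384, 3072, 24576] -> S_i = 6*8^i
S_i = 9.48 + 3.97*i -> [9.48, 13.45, 17.42, 21.39, 25.36]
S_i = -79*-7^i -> [-79, 553, -3871, 27097, -189679]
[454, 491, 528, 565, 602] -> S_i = 454 + 37*i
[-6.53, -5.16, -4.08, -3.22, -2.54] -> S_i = -6.53*0.79^i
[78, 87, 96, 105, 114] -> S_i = 78 + 9*i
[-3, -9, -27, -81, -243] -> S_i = -3*3^i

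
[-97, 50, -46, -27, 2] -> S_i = Random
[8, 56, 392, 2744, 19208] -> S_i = 8*7^i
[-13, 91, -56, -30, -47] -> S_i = Random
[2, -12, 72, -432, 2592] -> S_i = 2*-6^i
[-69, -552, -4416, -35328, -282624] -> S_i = -69*8^i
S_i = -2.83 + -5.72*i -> [-2.83, -8.55, -14.27, -19.99, -25.71]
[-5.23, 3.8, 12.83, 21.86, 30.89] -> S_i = -5.23 + 9.03*i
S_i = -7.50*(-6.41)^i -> [-7.5, 48.08, -308.16, 1975.31, -12661.74]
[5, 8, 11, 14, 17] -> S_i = 5 + 3*i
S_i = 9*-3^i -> [9, -27, 81, -243, 729]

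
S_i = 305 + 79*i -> [305, 384, 463, 542, 621]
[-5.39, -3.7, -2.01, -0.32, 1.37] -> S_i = -5.39 + 1.69*i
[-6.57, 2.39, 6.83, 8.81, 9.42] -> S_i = Random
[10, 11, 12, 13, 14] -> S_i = 10 + 1*i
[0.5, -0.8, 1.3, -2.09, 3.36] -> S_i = 0.50*(-1.61)^i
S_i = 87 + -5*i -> [87, 82, 77, 72, 67]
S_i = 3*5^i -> [3, 15, 75, 375, 1875]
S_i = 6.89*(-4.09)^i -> [6.89, -28.18, 115.26, -471.4, 1928.02]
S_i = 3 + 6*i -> [3, 9, 15, 21, 27]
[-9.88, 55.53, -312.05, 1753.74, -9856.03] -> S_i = -9.88*(-5.62)^i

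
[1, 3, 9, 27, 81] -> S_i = 1*3^i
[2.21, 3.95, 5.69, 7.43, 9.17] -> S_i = 2.21 + 1.74*i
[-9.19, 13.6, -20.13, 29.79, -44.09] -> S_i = -9.19*(-1.48)^i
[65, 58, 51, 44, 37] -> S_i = 65 + -7*i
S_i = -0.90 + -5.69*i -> [-0.9, -6.59, -12.28, -17.97, -23.66]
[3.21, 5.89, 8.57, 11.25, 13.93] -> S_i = 3.21 + 2.68*i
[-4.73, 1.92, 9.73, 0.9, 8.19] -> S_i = Random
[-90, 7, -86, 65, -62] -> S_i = Random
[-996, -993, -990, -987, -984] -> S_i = -996 + 3*i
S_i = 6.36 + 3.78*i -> [6.36, 10.14, 13.92, 17.7, 21.48]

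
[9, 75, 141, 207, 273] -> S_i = 9 + 66*i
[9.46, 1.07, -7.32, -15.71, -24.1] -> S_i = 9.46 + -8.39*i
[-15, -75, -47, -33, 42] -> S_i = Random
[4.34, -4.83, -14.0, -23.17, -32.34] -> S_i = 4.34 + -9.17*i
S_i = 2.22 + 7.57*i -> [2.22, 9.79, 17.36, 24.93, 32.5]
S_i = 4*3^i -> [4, 12, 36, 108, 324]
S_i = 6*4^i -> [6, 24, 96, 384, 1536]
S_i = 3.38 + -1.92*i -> [3.38, 1.46, -0.46, -2.38, -4.3]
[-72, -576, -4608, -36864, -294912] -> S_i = -72*8^i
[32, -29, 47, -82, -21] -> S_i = Random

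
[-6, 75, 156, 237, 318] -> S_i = -6 + 81*i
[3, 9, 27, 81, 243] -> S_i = 3*3^i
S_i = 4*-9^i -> [4, -36, 324, -2916, 26244]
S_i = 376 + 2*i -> [376, 378, 380, 382, 384]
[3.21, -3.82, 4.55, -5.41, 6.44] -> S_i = 3.21*(-1.19)^i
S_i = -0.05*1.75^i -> [-0.05, -0.09, -0.15, -0.27, -0.47]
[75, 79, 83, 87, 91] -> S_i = 75 + 4*i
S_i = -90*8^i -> [-90, -720, -5760, -46080, -368640]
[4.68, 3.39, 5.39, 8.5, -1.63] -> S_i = Random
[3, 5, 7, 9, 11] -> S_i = 3 + 2*i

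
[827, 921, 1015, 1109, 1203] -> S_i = 827 + 94*i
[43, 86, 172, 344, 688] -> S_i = 43*2^i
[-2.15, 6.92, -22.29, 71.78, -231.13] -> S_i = -2.15*(-3.22)^i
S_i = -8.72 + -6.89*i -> [-8.72, -15.61, -22.5, -29.39, -36.28]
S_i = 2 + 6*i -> [2, 8, 14, 20, 26]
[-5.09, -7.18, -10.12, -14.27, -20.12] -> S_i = -5.09*1.41^i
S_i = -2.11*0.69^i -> [-2.11, -1.46, -1.0, -0.69, -0.48]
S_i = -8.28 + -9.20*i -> [-8.28, -17.48, -26.68, -35.88, -45.08]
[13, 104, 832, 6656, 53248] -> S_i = 13*8^i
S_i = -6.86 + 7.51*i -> [-6.86, 0.65, 8.16, 15.67, 23.18]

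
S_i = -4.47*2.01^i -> [-4.47, -8.98, -18.06, -36.3, -72.96]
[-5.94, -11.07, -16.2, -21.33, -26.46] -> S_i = -5.94 + -5.13*i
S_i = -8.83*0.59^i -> [-8.83, -5.21, -3.07, -1.81, -1.07]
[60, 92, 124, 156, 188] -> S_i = 60 + 32*i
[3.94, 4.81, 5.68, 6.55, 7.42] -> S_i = 3.94 + 0.87*i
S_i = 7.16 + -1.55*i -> [7.16, 5.61, 4.06, 2.51, 0.96]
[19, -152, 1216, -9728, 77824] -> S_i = 19*-8^i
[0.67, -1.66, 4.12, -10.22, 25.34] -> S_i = 0.67*(-2.48)^i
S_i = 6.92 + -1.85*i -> [6.92, 5.07, 3.22, 1.37, -0.48]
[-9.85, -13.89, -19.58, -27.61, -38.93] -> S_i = -9.85*1.41^i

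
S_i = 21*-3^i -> [21, -63, 189, -567, 1701]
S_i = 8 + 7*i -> [8, 15, 22, 29, 36]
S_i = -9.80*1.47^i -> [-9.8, -14.41, -21.18, -31.13, -45.76]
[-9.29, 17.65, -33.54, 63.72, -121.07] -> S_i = -9.29*(-1.90)^i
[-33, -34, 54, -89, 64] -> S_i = Random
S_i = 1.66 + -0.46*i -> [1.66, 1.2, 0.74, 0.28, -0.18]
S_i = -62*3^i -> [-62, -186, -558, -1674, -5022]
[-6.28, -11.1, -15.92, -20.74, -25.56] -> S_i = -6.28 + -4.82*i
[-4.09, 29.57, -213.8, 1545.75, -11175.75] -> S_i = -4.09*(-7.23)^i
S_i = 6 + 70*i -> [6, 76, 146, 216, 286]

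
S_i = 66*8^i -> [66, 528, 4224, 33792, 270336]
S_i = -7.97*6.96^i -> [-7.97, -55.47, -386.08, -2687.11, -18702.31]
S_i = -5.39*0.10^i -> [-5.39, -0.54, -0.05, -0.01, -0.0]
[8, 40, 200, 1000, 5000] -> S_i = 8*5^i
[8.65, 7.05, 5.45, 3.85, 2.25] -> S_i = 8.65 + -1.60*i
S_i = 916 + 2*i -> [916, 918, 920, 922, 924]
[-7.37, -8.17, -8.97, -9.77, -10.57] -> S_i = -7.37 + -0.80*i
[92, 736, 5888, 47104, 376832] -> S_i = 92*8^i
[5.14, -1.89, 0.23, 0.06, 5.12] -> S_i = Random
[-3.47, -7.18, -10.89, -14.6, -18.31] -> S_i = -3.47 + -3.71*i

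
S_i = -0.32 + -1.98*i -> [-0.32, -2.3, -4.28, -6.26, -8.24]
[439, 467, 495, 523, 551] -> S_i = 439 + 28*i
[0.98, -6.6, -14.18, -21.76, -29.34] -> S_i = 0.98 + -7.58*i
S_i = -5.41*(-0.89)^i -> [-5.41, 4.81, -4.29, 3.81, -3.39]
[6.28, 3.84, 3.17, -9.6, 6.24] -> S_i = Random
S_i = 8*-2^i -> [8, -16, 32, -64, 128]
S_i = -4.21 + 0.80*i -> [-4.21, -3.41, -2.61, -1.81, -1.01]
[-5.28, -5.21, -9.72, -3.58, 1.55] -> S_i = Random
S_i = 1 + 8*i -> [1, 9, 17, 25, 33]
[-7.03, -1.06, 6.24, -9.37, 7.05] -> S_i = Random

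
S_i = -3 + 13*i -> [-3, 10, 23, 36, 49]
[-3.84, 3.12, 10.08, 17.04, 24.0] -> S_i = -3.84 + 6.96*i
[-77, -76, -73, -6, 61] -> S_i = Random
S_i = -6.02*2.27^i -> [-6.02, -13.67, -31.02, -70.42, -159.85]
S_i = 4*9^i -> [4, 36, 324, 2916, 26244]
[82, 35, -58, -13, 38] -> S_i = Random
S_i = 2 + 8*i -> [2, 10, 18, 26, 34]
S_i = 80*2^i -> [80, 160, 320, 640, 1280]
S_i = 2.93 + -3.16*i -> [2.93, -0.23, -3.39, -6.55, -9.71]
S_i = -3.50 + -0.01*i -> [-3.5, -3.51, -3.52, -3.53, -3.54]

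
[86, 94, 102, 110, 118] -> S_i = 86 + 8*i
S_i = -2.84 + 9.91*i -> [-2.84, 7.07, 16.98, 26.89, 36.8]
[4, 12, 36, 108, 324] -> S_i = 4*3^i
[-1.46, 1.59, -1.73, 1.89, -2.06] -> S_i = -1.46*(-1.09)^i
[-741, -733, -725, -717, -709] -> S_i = -741 + 8*i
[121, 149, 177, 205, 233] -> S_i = 121 + 28*i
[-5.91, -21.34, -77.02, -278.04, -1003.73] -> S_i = -5.91*3.61^i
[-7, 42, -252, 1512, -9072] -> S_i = -7*-6^i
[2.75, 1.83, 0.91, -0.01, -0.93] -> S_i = 2.75 + -0.92*i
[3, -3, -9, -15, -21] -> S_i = 3 + -6*i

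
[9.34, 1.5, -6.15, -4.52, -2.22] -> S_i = Random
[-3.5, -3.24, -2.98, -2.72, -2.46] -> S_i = -3.50 + 0.26*i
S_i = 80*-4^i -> [80, -320, 1280, -5120, 20480]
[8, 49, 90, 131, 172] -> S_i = 8 + 41*i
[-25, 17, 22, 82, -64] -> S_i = Random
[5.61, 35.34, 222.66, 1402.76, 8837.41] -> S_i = 5.61*6.30^i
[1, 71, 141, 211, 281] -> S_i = 1 + 70*i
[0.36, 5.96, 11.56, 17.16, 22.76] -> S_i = 0.36 + 5.60*i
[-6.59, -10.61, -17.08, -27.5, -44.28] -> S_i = -6.59*1.61^i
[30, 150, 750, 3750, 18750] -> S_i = 30*5^i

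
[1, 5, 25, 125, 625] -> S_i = 1*5^i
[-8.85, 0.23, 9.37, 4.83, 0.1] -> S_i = Random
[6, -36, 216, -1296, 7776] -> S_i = 6*-6^i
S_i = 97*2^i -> [97, 194, 388, 776, 1552]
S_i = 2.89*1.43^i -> [2.89, 4.13, 5.91, 8.45, 12.08]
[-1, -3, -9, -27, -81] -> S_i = -1*3^i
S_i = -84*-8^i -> [-84, 672, -5376, 43008, -344064]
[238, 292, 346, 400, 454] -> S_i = 238 + 54*i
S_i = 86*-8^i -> [86, -688, 5504, -44032, 352256]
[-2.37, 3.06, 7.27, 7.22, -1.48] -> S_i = Random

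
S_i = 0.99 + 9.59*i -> [0.99, 10.58, 20.17, 29.76, 39.35]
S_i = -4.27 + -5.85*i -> [-4.27, -10.12, -15.97, -21.82, -27.67]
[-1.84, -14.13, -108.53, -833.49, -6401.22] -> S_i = -1.84*7.68^i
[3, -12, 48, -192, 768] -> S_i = 3*-4^i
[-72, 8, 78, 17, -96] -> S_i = Random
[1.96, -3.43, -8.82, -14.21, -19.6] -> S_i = 1.96 + -5.39*i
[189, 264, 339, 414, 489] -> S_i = 189 + 75*i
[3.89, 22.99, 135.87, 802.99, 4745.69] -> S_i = 3.89*5.91^i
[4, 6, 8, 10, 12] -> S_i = 4 + 2*i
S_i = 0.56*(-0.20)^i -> [0.56, -0.11, 0.02, -0.0, 0.0]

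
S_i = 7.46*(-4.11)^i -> [7.46, -30.66, 126.02, -517.92, 2128.66]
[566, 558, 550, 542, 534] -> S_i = 566 + -8*i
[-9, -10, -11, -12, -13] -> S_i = -9 + -1*i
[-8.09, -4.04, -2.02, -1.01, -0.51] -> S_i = -8.09*0.50^i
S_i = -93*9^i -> [-93, -837, -7533, -67797, -610173]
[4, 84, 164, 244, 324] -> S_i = 4 + 80*i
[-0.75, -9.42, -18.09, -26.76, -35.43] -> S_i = -0.75 + -8.67*i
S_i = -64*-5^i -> [-64, 320, -1600, 8000, -40000]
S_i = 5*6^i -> [5, 30, 180, 1080, 6480]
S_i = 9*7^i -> [9, 63, 441, 3087, 21609]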